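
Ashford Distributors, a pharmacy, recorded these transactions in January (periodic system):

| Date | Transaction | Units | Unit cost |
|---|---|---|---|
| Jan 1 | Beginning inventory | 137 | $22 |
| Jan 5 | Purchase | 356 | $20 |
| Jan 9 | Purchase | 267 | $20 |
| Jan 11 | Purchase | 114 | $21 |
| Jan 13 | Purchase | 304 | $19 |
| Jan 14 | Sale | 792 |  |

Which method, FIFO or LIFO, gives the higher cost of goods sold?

FIFO

FIFO COGS: 137 @ $22 + 356 @ $20 + 267 @ $20 + 32 @ $21 = $16,146
LIFO COGS: 304 @ $19 + 114 @ $21 + 267 @ $20 + 107 @ $20 = $15,650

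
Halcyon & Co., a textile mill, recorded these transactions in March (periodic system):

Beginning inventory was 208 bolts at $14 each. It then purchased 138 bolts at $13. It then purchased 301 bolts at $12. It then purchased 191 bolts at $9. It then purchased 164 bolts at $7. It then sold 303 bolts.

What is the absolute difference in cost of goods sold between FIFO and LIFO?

FIFO COGS: 208 @ $14 + 95 @ $13 = $4,147
LIFO COGS: 164 @ $7 + 139 @ $9 = $2,399
Difference = |$4,147 − $2,399| = $1,748

$1,748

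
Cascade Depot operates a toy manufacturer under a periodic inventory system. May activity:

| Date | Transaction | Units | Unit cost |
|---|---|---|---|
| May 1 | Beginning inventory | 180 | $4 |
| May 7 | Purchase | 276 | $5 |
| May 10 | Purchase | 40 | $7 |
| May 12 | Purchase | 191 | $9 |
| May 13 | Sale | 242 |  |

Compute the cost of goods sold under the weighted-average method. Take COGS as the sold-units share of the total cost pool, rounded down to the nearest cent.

COGS = $1,443.89

May 13, sell 242: 242/687 × $4,099.00 → $1,443.89
Ending inventory (cost pool remaining) = $2,655.11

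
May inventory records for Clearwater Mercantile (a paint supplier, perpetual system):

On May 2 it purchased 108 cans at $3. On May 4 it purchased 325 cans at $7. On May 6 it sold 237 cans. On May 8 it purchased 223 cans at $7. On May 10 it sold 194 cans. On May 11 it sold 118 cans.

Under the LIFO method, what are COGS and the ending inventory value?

COGS = $3,839; ending inventory = $321

May 6, 237 sold [LIFO — newest first]: 237 @ $7 = $1,659
May 10, 194 sold [LIFO — newest first]: 194 @ $7 = $1,358
May 11, 118 sold [LIFO — newest first]: 29 @ $7 + 88 @ $7 + 1 @ $3 = $822
Total COGS = $1,659 + $1,358 + $822 = $3,839
Ending inventory: 107 @ $3 = $321
Check: goods available $4,160 = COGS $3,839 + ending $321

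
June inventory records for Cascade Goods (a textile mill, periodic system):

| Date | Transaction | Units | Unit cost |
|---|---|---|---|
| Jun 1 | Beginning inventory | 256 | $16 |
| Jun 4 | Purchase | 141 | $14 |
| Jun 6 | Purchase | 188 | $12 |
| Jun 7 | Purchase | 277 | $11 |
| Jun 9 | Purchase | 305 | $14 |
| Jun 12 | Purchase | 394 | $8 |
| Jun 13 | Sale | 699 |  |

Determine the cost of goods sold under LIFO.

Jun 13, 699 sold [LIFO — newest first]: 394 @ $8 + 305 @ $14 = $7,422
Ending inventory: 256 @ $16 + 141 @ $14 + 188 @ $12 + 277 @ $11 = $11,373

COGS = $7,422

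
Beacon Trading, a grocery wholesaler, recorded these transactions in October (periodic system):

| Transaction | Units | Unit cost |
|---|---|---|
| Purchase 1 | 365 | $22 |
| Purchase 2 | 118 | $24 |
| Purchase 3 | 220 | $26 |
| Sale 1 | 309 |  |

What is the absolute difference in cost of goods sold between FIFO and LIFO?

$1,058

FIFO COGS: 309 @ $22 = $6,798
LIFO COGS: 220 @ $26 + 89 @ $24 = $7,856
Difference = |$6,798 − $7,856| = $1,058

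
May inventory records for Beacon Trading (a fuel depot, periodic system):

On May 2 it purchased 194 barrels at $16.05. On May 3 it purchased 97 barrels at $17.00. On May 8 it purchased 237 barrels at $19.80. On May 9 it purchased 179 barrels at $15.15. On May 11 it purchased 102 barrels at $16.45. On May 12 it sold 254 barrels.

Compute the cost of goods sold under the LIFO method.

May 12, 254 sold [LIFO — newest first]: 102 @ $16.45 + 152 @ $15.15 = $3,980.70
Ending inventory: 194 @ $16.05 + 97 @ $17.00 + 237 @ $19.80 + 27 @ $15.15 = $9,864.35
Check: goods available $13,845.05 = COGS $3,980.70 + ending $9,864.35

COGS = $3,980.70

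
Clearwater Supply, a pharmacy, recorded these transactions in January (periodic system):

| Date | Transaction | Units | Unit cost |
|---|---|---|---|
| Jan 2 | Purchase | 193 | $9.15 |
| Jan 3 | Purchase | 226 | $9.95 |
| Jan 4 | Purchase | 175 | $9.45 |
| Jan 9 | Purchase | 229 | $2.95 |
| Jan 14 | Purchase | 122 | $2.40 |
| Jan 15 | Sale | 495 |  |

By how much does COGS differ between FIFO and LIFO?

$2,403.70

FIFO COGS: 193 @ $9.15 + 226 @ $9.95 + 76 @ $9.45 = $4,732.85
LIFO COGS: 122 @ $2.40 + 229 @ $2.95 + 144 @ $9.45 = $2,329.15
Difference = |$4,732.85 − $2,329.15| = $2,403.70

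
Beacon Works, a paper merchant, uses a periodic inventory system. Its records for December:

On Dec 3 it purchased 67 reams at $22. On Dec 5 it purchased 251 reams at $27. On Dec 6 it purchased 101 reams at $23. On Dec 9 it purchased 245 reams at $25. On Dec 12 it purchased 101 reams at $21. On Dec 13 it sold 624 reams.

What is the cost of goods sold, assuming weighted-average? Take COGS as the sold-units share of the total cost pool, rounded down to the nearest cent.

COGS = $15,351.21

Dec 13, sell 624: 624/765 × $18,820.00 → $15,351.21
Ending inventory (cost pool remaining) = $3,468.79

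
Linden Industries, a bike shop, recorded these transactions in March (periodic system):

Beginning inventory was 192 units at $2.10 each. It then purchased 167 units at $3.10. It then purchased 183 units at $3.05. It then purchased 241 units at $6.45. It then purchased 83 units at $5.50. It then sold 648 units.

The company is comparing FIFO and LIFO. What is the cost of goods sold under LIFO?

FIFO COGS: 192 @ $2.10 + 167 @ $3.10 + 183 @ $3.05 + 106 @ $6.45 = $2,162.75
LIFO COGS: 83 @ $5.50 + 241 @ $6.45 + 183 @ $3.05 + 141 @ $3.10 = $3,006.20

COGS = $3,006.20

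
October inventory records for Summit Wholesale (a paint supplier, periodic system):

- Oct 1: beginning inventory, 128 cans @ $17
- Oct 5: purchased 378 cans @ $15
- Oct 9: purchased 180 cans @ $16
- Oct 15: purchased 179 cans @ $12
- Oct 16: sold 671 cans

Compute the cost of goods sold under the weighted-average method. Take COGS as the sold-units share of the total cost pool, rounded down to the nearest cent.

Oct 16, sell 671: 671/865 × $12,874.00 → $9,986.65
Ending inventory (cost pool remaining) = $2,887.35

COGS = $9,986.65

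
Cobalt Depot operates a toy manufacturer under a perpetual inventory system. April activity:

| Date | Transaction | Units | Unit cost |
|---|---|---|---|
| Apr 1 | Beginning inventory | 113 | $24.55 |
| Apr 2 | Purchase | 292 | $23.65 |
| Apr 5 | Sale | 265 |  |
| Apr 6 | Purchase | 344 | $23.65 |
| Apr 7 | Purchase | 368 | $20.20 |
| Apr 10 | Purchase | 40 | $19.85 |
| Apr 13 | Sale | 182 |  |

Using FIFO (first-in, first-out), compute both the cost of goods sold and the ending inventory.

COGS = $10,673.25; ending inventory = $15,369.90

Apr 5, 265 sold [FIFO — oldest first]: 113 @ $24.55 + 152 @ $23.65 = $6,368.95
Apr 13, 182 sold [FIFO — oldest first]: 140 @ $23.65 + 42 @ $23.65 = $4,304.30
Total COGS = $6,368.95 + $4,304.30 = $10,673.25
Ending inventory: 302 @ $23.65 + 368 @ $20.20 + 40 @ $19.85 = $15,369.90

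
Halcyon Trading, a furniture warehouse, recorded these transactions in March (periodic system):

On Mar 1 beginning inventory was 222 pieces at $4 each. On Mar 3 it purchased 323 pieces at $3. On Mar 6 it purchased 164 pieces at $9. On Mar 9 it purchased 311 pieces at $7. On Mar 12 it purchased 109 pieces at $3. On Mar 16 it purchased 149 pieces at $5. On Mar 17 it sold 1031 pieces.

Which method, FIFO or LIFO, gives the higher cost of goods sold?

FIFO COGS: 222 @ $4 + 323 @ $3 + 164 @ $9 + 311 @ $7 + 11 @ $3 = $5,543
LIFO COGS: 149 @ $5 + 109 @ $3 + 311 @ $7 + 164 @ $9 + 298 @ $3 = $5,619

LIFO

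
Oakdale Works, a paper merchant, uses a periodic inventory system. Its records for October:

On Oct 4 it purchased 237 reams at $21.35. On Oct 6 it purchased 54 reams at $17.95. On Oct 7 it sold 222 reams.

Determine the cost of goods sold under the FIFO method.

COGS = $4,739.70

Oct 7, 222 sold [FIFO — oldest first]: 222 @ $21.35 = $4,739.70
Ending inventory: 15 @ $21.35 + 54 @ $17.95 = $1,289.55
Check: goods available $6,029.25 = COGS $4,739.70 + ending $1,289.55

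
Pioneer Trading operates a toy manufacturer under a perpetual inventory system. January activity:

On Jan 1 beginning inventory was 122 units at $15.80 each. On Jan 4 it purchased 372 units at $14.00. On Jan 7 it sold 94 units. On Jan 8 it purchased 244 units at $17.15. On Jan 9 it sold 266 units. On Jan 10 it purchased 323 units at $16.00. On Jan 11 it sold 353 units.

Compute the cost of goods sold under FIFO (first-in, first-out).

COGS = $10,891.45

Jan 7, 94 sold [FIFO — oldest first]: 94 @ $15.80 = $1,485.20
Jan 9, 266 sold [FIFO — oldest first]: 28 @ $15.80 + 238 @ $14.00 = $3,774.40
Jan 11, 353 sold [FIFO — oldest first]: 134 @ $14.00 + 219 @ $17.15 = $5,631.85
Total COGS = $1,485.20 + $3,774.40 + $5,631.85 = $10,891.45
Ending inventory: 25 @ $17.15 + 323 @ $16.00 = $5,596.75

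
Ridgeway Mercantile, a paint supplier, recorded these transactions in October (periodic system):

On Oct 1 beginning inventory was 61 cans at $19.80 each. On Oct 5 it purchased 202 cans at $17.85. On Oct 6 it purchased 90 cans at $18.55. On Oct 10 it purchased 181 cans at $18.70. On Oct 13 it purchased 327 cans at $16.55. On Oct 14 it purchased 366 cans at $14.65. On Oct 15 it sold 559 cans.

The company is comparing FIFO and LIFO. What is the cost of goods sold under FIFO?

FIFO COGS: 61 @ $19.80 + 202 @ $17.85 + 90 @ $18.55 + 181 @ $18.70 + 25 @ $16.55 = $10,281.45
LIFO COGS: 366 @ $14.65 + 193 @ $16.55 = $8,556.05

COGS = $10,281.45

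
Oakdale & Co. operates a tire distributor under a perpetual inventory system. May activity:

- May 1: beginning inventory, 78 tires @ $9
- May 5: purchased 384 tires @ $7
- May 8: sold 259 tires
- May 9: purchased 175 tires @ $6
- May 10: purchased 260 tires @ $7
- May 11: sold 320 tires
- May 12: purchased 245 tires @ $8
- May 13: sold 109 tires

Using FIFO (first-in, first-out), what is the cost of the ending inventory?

Ending inventory = $3,423

May 8, 259 sold [FIFO — oldest first]: 78 @ $9 + 181 @ $7 = $1,969
May 11, 320 sold [FIFO — oldest first]: 203 @ $7 + 117 @ $6 = $2,123
May 13, 109 sold [FIFO — oldest first]: 58 @ $6 + 51 @ $7 = $705
Total COGS = $1,969 + $2,123 + $705 = $4,797
Ending inventory: 209 @ $7 + 245 @ $8 = $3,423
Check: goods available $8,220 = COGS $4,797 + ending $3,423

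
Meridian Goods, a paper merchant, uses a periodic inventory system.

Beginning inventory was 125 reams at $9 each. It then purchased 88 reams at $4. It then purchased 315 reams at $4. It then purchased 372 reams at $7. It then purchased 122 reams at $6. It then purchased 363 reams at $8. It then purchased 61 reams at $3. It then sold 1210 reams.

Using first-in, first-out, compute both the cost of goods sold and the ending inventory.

Sale 1 (1210) [FIFO — oldest first]: 125 @ $9 + 88 @ $4 + 315 @ $4 + 372 @ $7 + 122 @ $6 + 188 @ $8 = $7,577
Ending inventory: 175 @ $8 + 61 @ $3 = $1,583

COGS = $7,577; ending inventory = $1,583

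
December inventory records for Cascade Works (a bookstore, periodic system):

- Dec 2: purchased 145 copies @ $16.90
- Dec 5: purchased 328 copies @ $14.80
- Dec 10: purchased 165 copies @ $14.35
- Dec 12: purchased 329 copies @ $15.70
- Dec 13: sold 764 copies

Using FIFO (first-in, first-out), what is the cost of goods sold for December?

Dec 13, 764 sold [FIFO — oldest first]: 145 @ $16.90 + 328 @ $14.80 + 165 @ $14.35 + 126 @ $15.70 = $11,650.85
Ending inventory: 203 @ $15.70 = $3,187.10

COGS = $11,650.85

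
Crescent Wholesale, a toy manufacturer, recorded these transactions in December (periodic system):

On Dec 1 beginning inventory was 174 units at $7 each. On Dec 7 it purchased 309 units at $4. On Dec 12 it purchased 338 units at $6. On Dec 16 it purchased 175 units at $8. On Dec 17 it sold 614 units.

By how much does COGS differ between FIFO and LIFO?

FIFO COGS: 174 @ $7 + 309 @ $4 + 131 @ $6 = $3,240
LIFO COGS: 175 @ $8 + 338 @ $6 + 101 @ $4 = $3,832
Difference = |$3,240 − $3,832| = $592

$592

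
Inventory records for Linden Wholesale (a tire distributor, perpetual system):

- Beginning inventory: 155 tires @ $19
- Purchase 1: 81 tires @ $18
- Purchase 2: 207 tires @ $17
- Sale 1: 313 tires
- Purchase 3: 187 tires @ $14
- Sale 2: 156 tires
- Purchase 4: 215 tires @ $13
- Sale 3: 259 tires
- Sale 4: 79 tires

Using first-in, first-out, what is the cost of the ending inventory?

Sale 1 (313) [FIFO — oldest first]: 155 @ $19 + 81 @ $18 + 77 @ $17 = $5,712
Sale 2 (156) [FIFO — oldest first]: 130 @ $17 + 26 @ $14 = $2,574
Sale 3 (259) [FIFO — oldest first]: 161 @ $14 + 98 @ $13 = $3,528
Sale 4 (79) [FIFO — oldest first]: 79 @ $13 = $1,027
Total COGS = $5,712 + $2,574 + $3,528 + $1,027 = $12,841
Ending inventory: 38 @ $13 = $494
Check: goods available $13,335 = COGS $12,841 + ending $494

Ending inventory = $494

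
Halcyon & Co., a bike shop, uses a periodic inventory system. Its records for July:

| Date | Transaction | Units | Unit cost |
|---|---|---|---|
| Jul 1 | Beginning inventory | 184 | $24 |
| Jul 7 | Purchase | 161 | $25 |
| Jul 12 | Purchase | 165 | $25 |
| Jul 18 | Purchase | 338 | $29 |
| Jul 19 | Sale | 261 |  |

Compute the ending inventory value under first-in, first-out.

Ending inventory = $16,027

Jul 19, 261 sold [FIFO — oldest first]: 184 @ $24 + 77 @ $25 = $6,341
Ending inventory: 84 @ $25 + 165 @ $25 + 338 @ $29 = $16,027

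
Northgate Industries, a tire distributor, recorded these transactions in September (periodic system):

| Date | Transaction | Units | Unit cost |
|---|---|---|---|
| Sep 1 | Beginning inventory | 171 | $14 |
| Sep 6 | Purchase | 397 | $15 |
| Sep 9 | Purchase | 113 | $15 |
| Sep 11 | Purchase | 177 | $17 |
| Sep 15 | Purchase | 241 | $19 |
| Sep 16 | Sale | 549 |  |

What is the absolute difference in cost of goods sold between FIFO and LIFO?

FIFO COGS: 171 @ $14 + 378 @ $15 = $8,064
LIFO COGS: 241 @ $19 + 177 @ $17 + 113 @ $15 + 18 @ $15 = $9,553
Difference = |$8,064 − $9,553| = $1,489

$1,489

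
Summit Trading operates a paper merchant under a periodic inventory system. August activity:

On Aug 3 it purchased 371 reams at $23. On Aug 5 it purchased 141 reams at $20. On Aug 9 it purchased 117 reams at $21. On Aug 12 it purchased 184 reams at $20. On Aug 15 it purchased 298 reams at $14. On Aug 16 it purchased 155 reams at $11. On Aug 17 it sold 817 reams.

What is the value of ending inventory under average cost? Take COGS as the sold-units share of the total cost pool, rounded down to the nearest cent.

Aug 17, sell 817: 817/1266 × $23,367.00 → $15,079.65
Ending inventory (cost pool remaining) = $8,287.35

Ending inventory = $8,287.35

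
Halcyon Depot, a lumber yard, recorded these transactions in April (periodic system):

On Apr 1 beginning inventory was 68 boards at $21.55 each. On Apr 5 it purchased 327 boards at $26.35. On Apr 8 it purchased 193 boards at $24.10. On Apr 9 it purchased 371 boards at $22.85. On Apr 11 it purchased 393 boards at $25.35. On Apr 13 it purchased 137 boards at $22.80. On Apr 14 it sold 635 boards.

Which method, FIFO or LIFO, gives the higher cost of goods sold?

FIFO COGS: 68 @ $21.55 + 327 @ $26.35 + 193 @ $24.10 + 47 @ $22.85 = $15,807.10
LIFO COGS: 137 @ $22.80 + 393 @ $25.35 + 105 @ $22.85 = $15,485.40

FIFO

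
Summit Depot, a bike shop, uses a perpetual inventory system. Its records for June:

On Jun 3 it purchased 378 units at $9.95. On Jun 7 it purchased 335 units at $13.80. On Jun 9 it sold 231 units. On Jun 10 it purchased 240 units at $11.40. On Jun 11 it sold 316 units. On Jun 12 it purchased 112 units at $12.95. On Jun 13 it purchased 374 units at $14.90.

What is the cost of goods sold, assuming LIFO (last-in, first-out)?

Jun 9, 231 sold [LIFO — newest first]: 231 @ $13.80 = $3,187.80
Jun 11, 316 sold [LIFO — newest first]: 240 @ $11.40 + 76 @ $13.80 = $3,784.80
Total COGS = $3,187.80 + $3,784.80 = $6,972.60
Ending inventory: 378 @ $9.95 + 28 @ $13.80 + 112 @ $12.95 + 374 @ $14.90 = $11,170.50

COGS = $6,972.60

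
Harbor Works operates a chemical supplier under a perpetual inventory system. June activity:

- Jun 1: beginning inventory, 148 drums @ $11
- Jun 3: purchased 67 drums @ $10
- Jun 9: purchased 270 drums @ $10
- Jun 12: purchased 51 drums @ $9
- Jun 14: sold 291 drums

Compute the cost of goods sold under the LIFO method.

COGS = $2,859

Jun 14, 291 sold [LIFO — newest first]: 51 @ $9 + 240 @ $10 = $2,859
Ending inventory: 148 @ $11 + 67 @ $10 + 30 @ $10 = $2,598
Check: goods available $5,457 = COGS $2,859 + ending $2,598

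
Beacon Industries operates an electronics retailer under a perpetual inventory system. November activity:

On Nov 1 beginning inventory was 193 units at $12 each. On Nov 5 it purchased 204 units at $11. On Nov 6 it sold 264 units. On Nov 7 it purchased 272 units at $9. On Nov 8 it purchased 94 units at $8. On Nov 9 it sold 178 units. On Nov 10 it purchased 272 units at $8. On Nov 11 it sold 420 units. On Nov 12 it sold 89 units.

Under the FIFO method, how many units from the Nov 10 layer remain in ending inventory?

84

Nov 6, 264 sold [FIFO — oldest first]: 193 @ $12 + 71 @ $11 = $3,097
Nov 9, 178 sold [FIFO — oldest first]: 133 @ $11 + 45 @ $9 = $1,868
Nov 11, 420 sold [FIFO — oldest first]: 227 @ $9 + 94 @ $8 + 99 @ $8 = $3,587
Nov 12, 89 sold [FIFO — oldest first]: 89 @ $8 = $712
Total COGS = $3,097 + $1,868 + $3,587 + $712 = $9,264
Ending inventory: 84 @ $8 = $672
Check: goods available $9,936 = COGS $9,264 + ending $672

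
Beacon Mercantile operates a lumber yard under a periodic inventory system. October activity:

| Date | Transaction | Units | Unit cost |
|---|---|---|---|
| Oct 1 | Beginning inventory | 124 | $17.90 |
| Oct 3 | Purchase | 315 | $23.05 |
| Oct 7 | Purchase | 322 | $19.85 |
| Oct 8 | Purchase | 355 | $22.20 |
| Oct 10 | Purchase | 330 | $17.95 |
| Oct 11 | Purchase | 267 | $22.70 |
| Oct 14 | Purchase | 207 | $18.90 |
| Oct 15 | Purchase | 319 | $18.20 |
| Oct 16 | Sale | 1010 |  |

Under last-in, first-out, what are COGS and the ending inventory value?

COGS = $19,674.15; ending inventory = $25,781.40

Oct 16, 1010 sold [LIFO — newest first]: 319 @ $18.20 + 207 @ $18.90 + 267 @ $22.70 + 217 @ $17.95 = $19,674.15
Ending inventory: 124 @ $17.90 + 315 @ $23.05 + 322 @ $19.85 + 355 @ $22.20 + 113 @ $17.95 = $25,781.40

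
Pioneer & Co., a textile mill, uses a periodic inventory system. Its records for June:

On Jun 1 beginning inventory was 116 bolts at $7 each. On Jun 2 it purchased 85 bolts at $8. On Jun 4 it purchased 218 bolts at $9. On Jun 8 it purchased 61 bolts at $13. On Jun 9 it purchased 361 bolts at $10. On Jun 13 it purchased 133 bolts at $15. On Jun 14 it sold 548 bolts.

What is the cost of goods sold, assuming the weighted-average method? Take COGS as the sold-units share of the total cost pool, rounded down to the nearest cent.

COGS = $5,543.01

Jun 14, sell 548: 548/974 × $9,852.00 → $5,543.01
Ending inventory (cost pool remaining) = $4,308.99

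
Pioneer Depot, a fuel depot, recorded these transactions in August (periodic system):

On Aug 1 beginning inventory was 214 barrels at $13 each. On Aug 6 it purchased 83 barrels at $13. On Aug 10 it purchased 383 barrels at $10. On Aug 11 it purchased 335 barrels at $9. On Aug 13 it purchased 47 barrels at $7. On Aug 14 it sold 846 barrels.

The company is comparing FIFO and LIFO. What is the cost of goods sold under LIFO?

COGS = $8,227

FIFO COGS: 214 @ $13 + 83 @ $13 + 383 @ $10 + 166 @ $9 = $9,185
LIFO COGS: 47 @ $7 + 335 @ $9 + 383 @ $10 + 81 @ $13 = $8,227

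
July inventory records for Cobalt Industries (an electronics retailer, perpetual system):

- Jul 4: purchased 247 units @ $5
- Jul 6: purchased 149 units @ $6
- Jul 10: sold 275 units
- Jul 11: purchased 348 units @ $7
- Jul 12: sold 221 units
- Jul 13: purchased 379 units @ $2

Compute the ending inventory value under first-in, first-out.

Jul 10, 275 sold [FIFO — oldest first]: 247 @ $5 + 28 @ $6 = $1,403
Jul 12, 221 sold [FIFO — oldest first]: 121 @ $6 + 100 @ $7 = $1,426
Total COGS = $1,403 + $1,426 = $2,829
Ending inventory: 248 @ $7 + 379 @ $2 = $2,494

Ending inventory = $2,494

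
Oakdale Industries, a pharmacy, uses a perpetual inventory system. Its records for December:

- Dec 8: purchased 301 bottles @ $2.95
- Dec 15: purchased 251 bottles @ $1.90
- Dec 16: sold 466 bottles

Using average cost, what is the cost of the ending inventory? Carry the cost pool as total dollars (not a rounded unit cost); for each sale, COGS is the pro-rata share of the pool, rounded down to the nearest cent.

Ending inventory = $212.64

After Dec 8: 301 on hand, pool $887.95 (≈ $2.9500 each)
After Dec 15: 552 on hand, pool $1,364.85 (≈ $2.4726 each)
Dec 16, sell 466: 466/552 × $1,364.85 → $1,152.21
Ending inventory (cost pool remaining) = $212.64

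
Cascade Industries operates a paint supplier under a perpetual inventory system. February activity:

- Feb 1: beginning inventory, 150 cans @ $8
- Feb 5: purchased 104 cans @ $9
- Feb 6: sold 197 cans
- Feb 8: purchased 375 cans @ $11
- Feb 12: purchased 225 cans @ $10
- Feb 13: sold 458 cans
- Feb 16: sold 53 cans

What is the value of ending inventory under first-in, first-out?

Feb 6, 197 sold [FIFO — oldest first]: 150 @ $8 + 47 @ $9 = $1,623
Feb 13, 458 sold [FIFO — oldest first]: 57 @ $9 + 375 @ $11 + 26 @ $10 = $4,898
Feb 16, 53 sold [FIFO — oldest first]: 53 @ $10 = $530
Total COGS = $1,623 + $4,898 + $530 = $7,051
Ending inventory: 146 @ $10 = $1,460
Check: goods available $8,511 = COGS $7,051 + ending $1,460

Ending inventory = $1,460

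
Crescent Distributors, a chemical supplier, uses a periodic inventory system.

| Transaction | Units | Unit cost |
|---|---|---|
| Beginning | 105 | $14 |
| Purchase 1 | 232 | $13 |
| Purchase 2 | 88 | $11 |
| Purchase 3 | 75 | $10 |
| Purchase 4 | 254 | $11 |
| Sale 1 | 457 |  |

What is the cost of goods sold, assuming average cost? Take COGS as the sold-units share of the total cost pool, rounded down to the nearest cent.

Sale 1, sell 457: 457/754 × $8,998.00 → $5,453.69
Ending inventory (cost pool remaining) = $3,544.31
Check: goods available $8,998.00 = COGS $5,453.69 + ending $3,544.31

COGS = $5,453.69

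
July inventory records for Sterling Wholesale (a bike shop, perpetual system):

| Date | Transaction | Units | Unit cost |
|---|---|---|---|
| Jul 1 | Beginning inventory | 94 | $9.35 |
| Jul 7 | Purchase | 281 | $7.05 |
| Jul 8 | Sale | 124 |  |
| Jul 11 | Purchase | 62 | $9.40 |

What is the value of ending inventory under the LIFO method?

Ending inventory = $2,568.55

Jul 8, 124 sold [LIFO — newest first]: 124 @ $7.05 = $874.20
Ending inventory: 94 @ $9.35 + 157 @ $7.05 + 62 @ $9.40 = $2,568.55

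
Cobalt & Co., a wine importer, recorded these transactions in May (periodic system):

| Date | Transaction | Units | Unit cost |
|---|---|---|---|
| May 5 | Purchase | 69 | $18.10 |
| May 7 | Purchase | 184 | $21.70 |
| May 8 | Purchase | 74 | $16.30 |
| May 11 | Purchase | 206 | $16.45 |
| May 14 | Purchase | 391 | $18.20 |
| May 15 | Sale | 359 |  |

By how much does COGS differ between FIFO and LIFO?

$440.50

FIFO COGS: 69 @ $18.10 + 184 @ $21.70 + 74 @ $16.30 + 32 @ $16.45 = $6,974.30
LIFO COGS: 359 @ $18.20 = $6,533.80
Difference = |$6,974.30 − $6,533.80| = $440.50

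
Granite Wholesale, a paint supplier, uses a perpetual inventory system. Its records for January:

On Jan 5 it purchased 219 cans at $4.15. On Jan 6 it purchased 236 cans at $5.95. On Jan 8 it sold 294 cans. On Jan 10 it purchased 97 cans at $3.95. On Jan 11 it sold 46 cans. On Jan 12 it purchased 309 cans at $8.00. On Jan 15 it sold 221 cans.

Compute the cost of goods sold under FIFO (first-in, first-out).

Jan 8, 294 sold [FIFO — oldest first]: 219 @ $4.15 + 75 @ $5.95 = $1,355.10
Jan 11, 46 sold [FIFO — oldest first]: 46 @ $5.95 = $273.70
Jan 15, 221 sold [FIFO — oldest first]: 115 @ $5.95 + 97 @ $3.95 + 9 @ $8.00 = $1,139.40
Total COGS = $1,355.10 + $273.70 + $1,139.40 = $2,768.20
Ending inventory: 300 @ $8.00 = $2,400.00
Check: goods available $5,168.20 = COGS $2,768.20 + ending $2,400.00

COGS = $2,768.20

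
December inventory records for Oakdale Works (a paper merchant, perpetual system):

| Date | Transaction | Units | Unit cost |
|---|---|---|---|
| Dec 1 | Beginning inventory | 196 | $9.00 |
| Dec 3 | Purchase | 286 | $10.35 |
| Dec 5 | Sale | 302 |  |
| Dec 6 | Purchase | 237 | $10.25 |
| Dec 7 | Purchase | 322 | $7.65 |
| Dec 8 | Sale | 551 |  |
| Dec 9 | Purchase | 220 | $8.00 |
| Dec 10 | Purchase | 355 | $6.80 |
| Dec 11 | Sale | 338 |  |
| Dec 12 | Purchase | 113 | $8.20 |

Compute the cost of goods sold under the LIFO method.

COGS = $10,213.05

Dec 5, 302 sold [LIFO — newest first]: 286 @ $10.35 + 16 @ $9.00 = $3,104.10
Dec 8, 551 sold [LIFO — newest first]: 322 @ $7.65 + 229 @ $10.25 = $4,810.55
Dec 11, 338 sold [LIFO — newest first]: 338 @ $6.80 = $2,298.40
Total COGS = $3,104.10 + $4,810.55 + $2,298.40 = $10,213.05
Ending inventory: 180 @ $9.00 + 8 @ $10.25 + 220 @ $8.00 + 17 @ $6.80 + 113 @ $8.20 = $4,504.20
Check: goods available $14,717.25 = COGS $10,213.05 + ending $4,504.20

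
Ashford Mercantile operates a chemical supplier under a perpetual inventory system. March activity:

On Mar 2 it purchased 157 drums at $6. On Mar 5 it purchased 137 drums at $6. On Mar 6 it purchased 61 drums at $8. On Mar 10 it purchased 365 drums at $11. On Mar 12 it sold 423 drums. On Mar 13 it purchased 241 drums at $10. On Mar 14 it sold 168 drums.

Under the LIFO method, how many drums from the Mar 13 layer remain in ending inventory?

Mar 12, 423 sold [LIFO — newest first]: 365 @ $11 + 58 @ $8 = $4,479
Mar 14, 168 sold [LIFO — newest first]: 168 @ $10 = $1,680
Total COGS = $4,479 + $1,680 = $6,159
Ending inventory: 157 @ $6 + 137 @ $6 + 3 @ $8 + 73 @ $10 = $2,518
Check: goods available $8,677 = COGS $6,159 + ending $2,518

73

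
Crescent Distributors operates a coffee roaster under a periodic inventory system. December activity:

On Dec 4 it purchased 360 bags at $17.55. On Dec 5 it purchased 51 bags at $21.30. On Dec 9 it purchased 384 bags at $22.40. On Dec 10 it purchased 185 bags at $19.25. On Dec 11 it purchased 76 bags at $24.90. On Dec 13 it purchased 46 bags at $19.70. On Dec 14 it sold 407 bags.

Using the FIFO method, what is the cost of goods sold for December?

Dec 14, 407 sold [FIFO — oldest first]: 360 @ $17.55 + 47 @ $21.30 = $7,319.10
Ending inventory: 4 @ $21.30 + 384 @ $22.40 + 185 @ $19.25 + 76 @ $24.90 + 46 @ $19.70 = $15,046.65
Check: goods available $22,365.75 = COGS $7,319.10 + ending $15,046.65

COGS = $7,319.10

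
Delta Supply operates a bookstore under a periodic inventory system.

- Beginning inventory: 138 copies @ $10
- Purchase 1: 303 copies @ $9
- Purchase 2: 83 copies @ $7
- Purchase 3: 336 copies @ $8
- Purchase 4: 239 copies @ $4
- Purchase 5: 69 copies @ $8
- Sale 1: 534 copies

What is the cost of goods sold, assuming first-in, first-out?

COGS = $4,768

Sale 1 (534) [FIFO — oldest first]: 138 @ $10 + 303 @ $9 + 83 @ $7 + 10 @ $8 = $4,768
Ending inventory: 326 @ $8 + 239 @ $4 + 69 @ $8 = $4,116
Check: goods available $8,884 = COGS $4,768 + ending $4,116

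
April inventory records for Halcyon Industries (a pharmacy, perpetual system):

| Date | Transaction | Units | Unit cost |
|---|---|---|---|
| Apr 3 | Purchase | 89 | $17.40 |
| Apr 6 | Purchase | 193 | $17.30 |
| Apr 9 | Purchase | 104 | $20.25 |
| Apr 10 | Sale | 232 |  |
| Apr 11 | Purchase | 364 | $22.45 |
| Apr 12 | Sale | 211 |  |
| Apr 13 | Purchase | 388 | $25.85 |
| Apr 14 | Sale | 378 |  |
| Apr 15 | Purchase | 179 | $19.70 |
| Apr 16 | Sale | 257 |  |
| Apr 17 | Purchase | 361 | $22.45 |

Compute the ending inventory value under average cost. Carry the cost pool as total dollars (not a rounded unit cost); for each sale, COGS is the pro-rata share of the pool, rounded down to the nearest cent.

Ending inventory = $13,435.85

After Apr 3: 89 on hand, pool $1,548.60 (≈ $17.4000 each)
After Apr 6: 282 on hand, pool $4,887.50 (≈ $17.3316 each)
After Apr 9: 386 on hand, pool $6,993.50 (≈ $18.1179 each)
Apr 10, sell 232: 232/386 × $6,993.50 → $4,203.34
After Apr 11: 518 on hand, pool $10,961.96 (≈ $21.1621 each)
Apr 12, sell 211: 211/518 × $10,961.96 → $4,465.19
After Apr 13: 695 on hand, pool $16,526.57 (≈ $23.7792 each)
Apr 14, sell 378: 378/695 × $16,526.57 → $8,988.55
After Apr 15: 496 on hand, pool $11,064.32 (≈ $22.3071 each)
Apr 16, sell 257: 257/496 × $11,064.32 → $5,732.92
After Apr 17: 600 on hand, pool $13,435.85 (≈ $22.3931 each)
Total COGS = $4,203.34 + $4,465.19 + $8,988.55 + $5,732.92 = $23,390.00
Ending inventory (cost pool remaining) = $13,435.85
Check: goods available $36,825.85 = COGS $23,390.00 + ending $13,435.85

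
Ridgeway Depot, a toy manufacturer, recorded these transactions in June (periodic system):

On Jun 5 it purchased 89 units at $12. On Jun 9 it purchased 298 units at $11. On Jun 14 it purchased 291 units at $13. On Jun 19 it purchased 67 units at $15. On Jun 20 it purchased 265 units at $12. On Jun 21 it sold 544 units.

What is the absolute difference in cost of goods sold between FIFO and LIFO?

FIFO COGS: 89 @ $12 + 298 @ $11 + 157 @ $13 = $6,387
LIFO COGS: 265 @ $12 + 67 @ $15 + 212 @ $13 = $6,941
Difference = |$6,387 − $6,941| = $554

$554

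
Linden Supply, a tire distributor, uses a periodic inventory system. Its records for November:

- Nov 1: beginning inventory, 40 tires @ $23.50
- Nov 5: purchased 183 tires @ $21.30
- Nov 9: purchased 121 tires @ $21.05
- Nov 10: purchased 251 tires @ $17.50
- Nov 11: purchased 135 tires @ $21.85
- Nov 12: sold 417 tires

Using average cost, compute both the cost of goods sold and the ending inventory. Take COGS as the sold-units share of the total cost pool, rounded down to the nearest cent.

COGS = $8,412.66; ending inventory = $6,314.54

Nov 12, sell 417: 417/730 × $14,727.20 → $8,412.66
Ending inventory (cost pool remaining) = $6,314.54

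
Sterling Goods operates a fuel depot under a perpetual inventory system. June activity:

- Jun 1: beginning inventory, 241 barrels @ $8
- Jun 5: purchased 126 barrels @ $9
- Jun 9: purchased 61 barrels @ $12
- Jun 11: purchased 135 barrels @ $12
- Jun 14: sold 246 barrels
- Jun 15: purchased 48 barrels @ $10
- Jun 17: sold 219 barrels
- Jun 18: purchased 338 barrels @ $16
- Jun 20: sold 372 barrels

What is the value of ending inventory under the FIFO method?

Jun 14, 246 sold [FIFO — oldest first]: 241 @ $8 + 5 @ $9 = $1,973
Jun 17, 219 sold [FIFO — oldest first]: 121 @ $9 + 61 @ $12 + 37 @ $12 = $2,265
Jun 20, 372 sold [FIFO — oldest first]: 98 @ $12 + 48 @ $10 + 226 @ $16 = $5,272
Total COGS = $1,973 + $2,265 + $5,272 = $9,510
Ending inventory: 112 @ $16 = $1,792
Check: goods available $11,302 = COGS $9,510 + ending $1,792

Ending inventory = $1,792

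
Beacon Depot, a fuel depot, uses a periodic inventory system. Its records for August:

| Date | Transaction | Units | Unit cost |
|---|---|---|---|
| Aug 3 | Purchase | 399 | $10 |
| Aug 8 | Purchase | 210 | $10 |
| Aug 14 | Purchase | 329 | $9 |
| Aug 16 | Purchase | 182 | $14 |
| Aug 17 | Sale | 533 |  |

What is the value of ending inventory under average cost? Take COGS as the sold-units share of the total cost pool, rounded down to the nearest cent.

Aug 17, sell 533: 533/1120 × $11,599.00 → $5,519.88
Ending inventory (cost pool remaining) = $6,079.12

Ending inventory = $6,079.12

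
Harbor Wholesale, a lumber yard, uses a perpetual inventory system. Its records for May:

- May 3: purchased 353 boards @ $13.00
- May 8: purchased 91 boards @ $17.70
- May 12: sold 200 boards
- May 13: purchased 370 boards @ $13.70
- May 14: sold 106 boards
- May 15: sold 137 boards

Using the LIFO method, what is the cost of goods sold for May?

COGS = $6,356.80

May 12, 200 sold [LIFO — newest first]: 91 @ $17.70 + 109 @ $13.00 = $3,027.70
May 14, 106 sold [LIFO — newest first]: 106 @ $13.70 = $1,452.20
May 15, 137 sold [LIFO — newest first]: 137 @ $13.70 = $1,876.90
Total COGS = $3,027.70 + $1,452.20 + $1,876.90 = $6,356.80
Ending inventory: 244 @ $13.00 + 127 @ $13.70 = $4,911.90
Check: goods available $11,268.70 = COGS $6,356.80 + ending $4,911.90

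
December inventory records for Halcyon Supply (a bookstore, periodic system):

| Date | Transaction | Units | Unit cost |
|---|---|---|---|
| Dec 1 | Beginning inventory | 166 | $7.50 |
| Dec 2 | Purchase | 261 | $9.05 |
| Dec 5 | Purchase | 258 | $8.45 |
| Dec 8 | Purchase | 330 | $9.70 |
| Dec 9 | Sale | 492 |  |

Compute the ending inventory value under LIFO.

Ending inventory = $4,418.25

Dec 9, 492 sold [LIFO — newest first]: 330 @ $9.70 + 162 @ $8.45 = $4,569.90
Ending inventory: 166 @ $7.50 + 261 @ $9.05 + 96 @ $8.45 = $4,418.25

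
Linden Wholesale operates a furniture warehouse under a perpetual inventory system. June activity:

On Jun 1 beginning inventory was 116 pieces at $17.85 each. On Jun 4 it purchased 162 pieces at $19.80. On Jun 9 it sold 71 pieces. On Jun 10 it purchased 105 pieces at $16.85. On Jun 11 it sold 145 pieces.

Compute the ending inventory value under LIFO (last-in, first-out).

Jun 9, 71 sold [LIFO — newest first]: 71 @ $19.80 = $1,405.80
Jun 11, 145 sold [LIFO — newest first]: 105 @ $16.85 + 40 @ $19.80 = $2,561.25
Total COGS = $1,405.80 + $2,561.25 = $3,967.05
Ending inventory: 116 @ $17.85 + 51 @ $19.80 = $3,080.40

Ending inventory = $3,080.40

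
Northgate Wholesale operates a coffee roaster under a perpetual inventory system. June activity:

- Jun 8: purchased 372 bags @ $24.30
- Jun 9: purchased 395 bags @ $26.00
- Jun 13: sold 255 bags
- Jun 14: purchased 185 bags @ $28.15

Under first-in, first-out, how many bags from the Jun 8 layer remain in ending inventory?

117

Jun 13, 255 sold [FIFO — oldest first]: 255 @ $24.30 = $6,196.50
Ending inventory: 117 @ $24.30 + 395 @ $26.00 + 185 @ $28.15 = $18,320.85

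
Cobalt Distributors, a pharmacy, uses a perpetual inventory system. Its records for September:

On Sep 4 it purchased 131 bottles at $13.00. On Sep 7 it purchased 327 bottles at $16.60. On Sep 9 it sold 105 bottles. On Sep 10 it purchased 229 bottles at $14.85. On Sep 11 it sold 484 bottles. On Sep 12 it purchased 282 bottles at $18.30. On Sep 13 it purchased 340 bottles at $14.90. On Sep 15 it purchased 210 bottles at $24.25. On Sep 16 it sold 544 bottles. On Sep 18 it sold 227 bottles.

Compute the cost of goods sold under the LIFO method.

COGS = $23,460.65

Sep 9, 105 sold [LIFO — newest first]: 105 @ $16.60 = $1,743.00
Sep 11, 484 sold [LIFO — newest first]: 229 @ $14.85 + 222 @ $16.60 + 33 @ $13.00 = $7,514.85
Sep 16, 544 sold [LIFO — newest first]: 210 @ $24.25 + 334 @ $14.90 = $10,069.10
Sep 18, 227 sold [LIFO — newest first]: 6 @ $14.90 + 221 @ $18.30 = $4,133.70
Total COGS = $1,743.00 + $7,514.85 + $10,069.10 + $4,133.70 = $23,460.65
Ending inventory: 98 @ $13.00 + 61 @ $18.30 = $2,390.30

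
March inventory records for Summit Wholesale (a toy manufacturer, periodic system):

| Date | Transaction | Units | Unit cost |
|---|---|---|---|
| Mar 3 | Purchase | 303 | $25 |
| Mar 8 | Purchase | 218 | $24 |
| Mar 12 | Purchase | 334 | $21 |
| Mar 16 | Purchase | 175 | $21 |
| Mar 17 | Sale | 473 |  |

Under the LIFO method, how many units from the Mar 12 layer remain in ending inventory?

36

Mar 17, 473 sold [LIFO — newest first]: 175 @ $21 + 298 @ $21 = $9,933
Ending inventory: 303 @ $25 + 218 @ $24 + 36 @ $21 = $13,563
Check: goods available $23,496 = COGS $9,933 + ending $13,563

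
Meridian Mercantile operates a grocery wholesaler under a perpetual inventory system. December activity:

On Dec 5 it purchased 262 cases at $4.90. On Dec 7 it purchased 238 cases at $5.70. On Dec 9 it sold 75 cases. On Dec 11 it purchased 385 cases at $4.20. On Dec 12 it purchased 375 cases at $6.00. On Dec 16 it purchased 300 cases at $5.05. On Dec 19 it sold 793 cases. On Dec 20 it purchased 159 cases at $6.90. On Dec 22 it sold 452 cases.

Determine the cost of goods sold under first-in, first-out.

Dec 9, 75 sold [FIFO — oldest first]: 75 @ $4.90 = $367.50
Dec 19, 793 sold [FIFO — oldest first]: 187 @ $4.90 + 238 @ $5.70 + 368 @ $4.20 = $3,818.50
Dec 22, 452 sold [FIFO — oldest first]: 17 @ $4.20 + 375 @ $6.00 + 60 @ $5.05 = $2,624.40
Total COGS = $367.50 + $3,818.50 + $2,624.40 = $6,810.40
Ending inventory: 240 @ $5.05 + 159 @ $6.90 = $2,309.10
Check: goods available $9,119.50 = COGS $6,810.40 + ending $2,309.10

COGS = $6,810.40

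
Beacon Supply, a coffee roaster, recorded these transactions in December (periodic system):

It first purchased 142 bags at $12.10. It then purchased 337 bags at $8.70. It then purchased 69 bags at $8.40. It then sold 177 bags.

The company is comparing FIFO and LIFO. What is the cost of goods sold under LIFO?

COGS = $1,519.20

FIFO COGS: 142 @ $12.10 + 35 @ $8.70 = $2,022.70
LIFO COGS: 69 @ $8.40 + 108 @ $8.70 = $1,519.20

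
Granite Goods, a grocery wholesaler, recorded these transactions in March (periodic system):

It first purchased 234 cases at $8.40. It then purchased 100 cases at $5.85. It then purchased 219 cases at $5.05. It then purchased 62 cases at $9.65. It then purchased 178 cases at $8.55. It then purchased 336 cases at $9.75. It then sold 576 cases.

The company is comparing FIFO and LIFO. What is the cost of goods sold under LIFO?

COGS = $5,396.20

FIFO COGS: 234 @ $8.40 + 100 @ $5.85 + 219 @ $5.05 + 23 @ $9.65 = $3,878.50
LIFO COGS: 336 @ $9.75 + 178 @ $8.55 + 62 @ $9.65 = $5,396.20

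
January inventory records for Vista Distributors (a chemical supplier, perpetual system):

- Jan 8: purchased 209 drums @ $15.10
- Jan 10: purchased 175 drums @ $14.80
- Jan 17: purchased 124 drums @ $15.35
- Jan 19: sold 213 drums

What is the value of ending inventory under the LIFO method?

Jan 19, 213 sold [LIFO — newest first]: 124 @ $15.35 + 89 @ $14.80 = $3,220.60
Ending inventory: 209 @ $15.10 + 86 @ $14.80 = $4,428.70

Ending inventory = $4,428.70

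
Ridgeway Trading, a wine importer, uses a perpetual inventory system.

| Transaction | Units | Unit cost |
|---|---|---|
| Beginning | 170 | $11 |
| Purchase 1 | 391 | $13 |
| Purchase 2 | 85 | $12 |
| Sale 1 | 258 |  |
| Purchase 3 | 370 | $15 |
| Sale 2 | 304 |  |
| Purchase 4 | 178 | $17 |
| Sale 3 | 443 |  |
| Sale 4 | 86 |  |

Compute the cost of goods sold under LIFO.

COGS = $15,416

Sale 1 (258) [LIFO — newest first]: 85 @ $12 + 173 @ $13 = $3,269
Sale 2 (304) [LIFO — newest first]: 304 @ $15 = $4,560
Sale 3 (443) [LIFO — newest first]: 178 @ $17 + 66 @ $15 + 199 @ $13 = $6,603
Sale 4 (86) [LIFO — newest first]: 19 @ $13 + 67 @ $11 = $984
Total COGS = $3,269 + $4,560 + $6,603 + $984 = $15,416
Ending inventory: 103 @ $11 = $1,133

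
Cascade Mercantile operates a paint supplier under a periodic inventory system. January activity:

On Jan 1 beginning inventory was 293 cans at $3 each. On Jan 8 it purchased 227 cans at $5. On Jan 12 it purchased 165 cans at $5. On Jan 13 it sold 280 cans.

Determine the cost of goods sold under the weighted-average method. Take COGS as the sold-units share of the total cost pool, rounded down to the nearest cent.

COGS = $1,160.46

Jan 13, sell 280: 280/685 × $2,839.00 → $1,160.46
Ending inventory (cost pool remaining) = $1,678.54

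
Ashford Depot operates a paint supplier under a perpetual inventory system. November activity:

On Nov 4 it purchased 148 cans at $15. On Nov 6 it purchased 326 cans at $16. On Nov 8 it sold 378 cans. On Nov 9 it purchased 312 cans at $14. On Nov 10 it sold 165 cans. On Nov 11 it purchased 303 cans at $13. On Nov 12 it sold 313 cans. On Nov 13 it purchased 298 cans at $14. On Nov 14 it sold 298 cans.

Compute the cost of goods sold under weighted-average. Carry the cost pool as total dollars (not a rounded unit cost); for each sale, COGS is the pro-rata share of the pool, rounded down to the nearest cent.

After Nov 4: 148 on hand, pool $2,220.00 (≈ $15.0000 each)
After Nov 6: 474 on hand, pool $7,436.00 (≈ $15.6878 each)
Nov 8, sell 378: 378/474 × $7,436.00 → $5,929.97
After Nov 9: 408 on hand, pool $5,874.03 (≈ $14.3971 each)
Nov 10, sell 165: 165/408 × $5,874.03 → $2,375.52
After Nov 11: 546 on hand, pool $7,437.51 (≈ $13.6218 each)
Nov 12, sell 313: 313/546 × $7,437.51 → $4,263.62
After Nov 13: 531 on hand, pool $7,345.89 (≈ $13.8341 each)
Nov 14, sell 298: 298/531 × $7,345.89 → $4,122.55
Total COGS = $5,929.97 + $2,375.52 + $4,263.62 + $4,122.55 = $16,691.66
Ending inventory (cost pool remaining) = $3,223.34

COGS = $16,691.66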